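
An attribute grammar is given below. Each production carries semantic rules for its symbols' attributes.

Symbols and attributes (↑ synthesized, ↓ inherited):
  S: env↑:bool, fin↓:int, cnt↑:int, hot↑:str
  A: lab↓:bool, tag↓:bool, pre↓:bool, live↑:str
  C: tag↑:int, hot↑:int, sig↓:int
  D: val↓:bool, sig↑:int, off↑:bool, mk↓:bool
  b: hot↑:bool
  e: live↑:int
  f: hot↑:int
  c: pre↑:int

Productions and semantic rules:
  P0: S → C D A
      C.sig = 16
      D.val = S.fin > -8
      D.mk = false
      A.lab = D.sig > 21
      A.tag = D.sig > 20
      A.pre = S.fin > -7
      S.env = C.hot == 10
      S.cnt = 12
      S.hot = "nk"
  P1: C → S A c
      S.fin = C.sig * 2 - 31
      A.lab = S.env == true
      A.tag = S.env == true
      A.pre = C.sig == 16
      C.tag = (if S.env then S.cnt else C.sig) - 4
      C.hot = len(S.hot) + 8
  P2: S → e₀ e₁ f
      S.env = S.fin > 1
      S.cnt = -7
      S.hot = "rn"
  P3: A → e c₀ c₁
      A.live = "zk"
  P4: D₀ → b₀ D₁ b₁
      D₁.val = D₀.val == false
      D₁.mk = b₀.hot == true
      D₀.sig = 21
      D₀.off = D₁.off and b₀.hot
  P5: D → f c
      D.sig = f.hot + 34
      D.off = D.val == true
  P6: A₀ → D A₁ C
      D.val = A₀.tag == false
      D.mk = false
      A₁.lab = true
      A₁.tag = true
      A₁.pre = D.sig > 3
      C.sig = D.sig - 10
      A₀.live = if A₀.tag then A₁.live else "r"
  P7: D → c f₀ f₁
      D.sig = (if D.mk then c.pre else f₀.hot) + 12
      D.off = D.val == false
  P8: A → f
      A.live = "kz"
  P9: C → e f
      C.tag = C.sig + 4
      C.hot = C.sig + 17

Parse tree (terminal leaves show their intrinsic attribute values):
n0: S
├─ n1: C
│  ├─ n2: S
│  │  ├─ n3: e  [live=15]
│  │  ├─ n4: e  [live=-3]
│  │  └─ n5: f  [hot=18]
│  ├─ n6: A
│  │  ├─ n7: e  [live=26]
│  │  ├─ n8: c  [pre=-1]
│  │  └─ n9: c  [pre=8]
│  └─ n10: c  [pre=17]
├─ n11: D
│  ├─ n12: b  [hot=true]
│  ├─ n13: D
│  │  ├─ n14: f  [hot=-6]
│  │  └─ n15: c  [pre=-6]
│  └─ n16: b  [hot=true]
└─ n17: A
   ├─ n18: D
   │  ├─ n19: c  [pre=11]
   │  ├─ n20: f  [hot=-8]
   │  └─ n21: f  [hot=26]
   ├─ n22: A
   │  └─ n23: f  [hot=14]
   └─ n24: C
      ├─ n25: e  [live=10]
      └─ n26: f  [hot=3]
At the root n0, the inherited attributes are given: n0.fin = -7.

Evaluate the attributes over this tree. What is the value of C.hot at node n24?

1. n0.fin = -7  [given at root]
2. n1.sig = 16  [16]
3. n2.fin = 1  [C.sig * 2 - 31]
4. n3.live = 15  [terminal]
5. n4.live = -3  [terminal]
6. n5.hot = 18  [terminal]
7. n2.env = false  [S.fin > 1]
8. n2.cnt = -7  [-7]
9. n2.hot = "rn"  ["rn"]
10. n6.lab = false  [S.env == true]
11. n6.tag = false  [S.env == true]
12. n6.pre = true  [C.sig == 16]
13. n7.live = 26  [terminal]
14. n8.pre = -1  [terminal]
15. n9.pre = 8  [terminal]
16. n6.live = "zk"  ["zk"]
17. n10.pre = 17  [terminal]
18. n1.tag = 12  [(if S.env then S.cnt else C.sig) - 4]
19. n1.hot = 10  [len(S.hot) + 8]
20. n11.val = true  [S.fin > -8]
21. n11.mk = false  [false]
22. n12.hot = true  [terminal]
23. n13.val = false  [D₀.val == false]
24. n13.mk = true  [b₀.hot == true]
25. n14.hot = -6  [terminal]
26. n15.pre = -6  [terminal]
27. n13.sig = 28  [f.hot + 34]
28. n13.off = false  [D.val == true]
29. n16.hot = true  [terminal]
30. n11.sig = 21  [21]
31. n11.off = false  [D₁.off and b₀.hot]
32. n17.lab = false  [D.sig > 21]
33. n17.tag = true  [D.sig > 20]
34. n17.pre = false  [S.fin > -7]
35. n18.val = false  [A₀.tag == false]
36. n18.mk = false  [false]
37. n19.pre = 11  [terminal]
38. n20.hot = -8  [terminal]
39. n21.hot = 26  [terminal]
40. n18.sig = 4  [(if D.mk then c.pre else f₀.hot) + 12]
41. n18.off = true  [D.val == false]
42. n22.lab = true  [true]
43. n22.tag = true  [true]
44. n22.pre = true  [D.sig > 3]
45. n23.hot = 14  [terminal]
46. n22.live = "kz"  ["kz"]
47. n24.sig = -6  [D.sig - 10]
48. n25.live = 10  [terminal]
49. n26.hot = 3  [terminal]
50. n24.tag = -2  [C.sig + 4]
51. n24.hot = 11  [C.sig + 17]
52. n17.live = "kz"  [if A₀.tag then A₁.live else "r"]
53. n0.env = true  [C.hot == 10]
54. n0.cnt = 12  [12]
55. n0.hot = "nk"  ["nk"]

11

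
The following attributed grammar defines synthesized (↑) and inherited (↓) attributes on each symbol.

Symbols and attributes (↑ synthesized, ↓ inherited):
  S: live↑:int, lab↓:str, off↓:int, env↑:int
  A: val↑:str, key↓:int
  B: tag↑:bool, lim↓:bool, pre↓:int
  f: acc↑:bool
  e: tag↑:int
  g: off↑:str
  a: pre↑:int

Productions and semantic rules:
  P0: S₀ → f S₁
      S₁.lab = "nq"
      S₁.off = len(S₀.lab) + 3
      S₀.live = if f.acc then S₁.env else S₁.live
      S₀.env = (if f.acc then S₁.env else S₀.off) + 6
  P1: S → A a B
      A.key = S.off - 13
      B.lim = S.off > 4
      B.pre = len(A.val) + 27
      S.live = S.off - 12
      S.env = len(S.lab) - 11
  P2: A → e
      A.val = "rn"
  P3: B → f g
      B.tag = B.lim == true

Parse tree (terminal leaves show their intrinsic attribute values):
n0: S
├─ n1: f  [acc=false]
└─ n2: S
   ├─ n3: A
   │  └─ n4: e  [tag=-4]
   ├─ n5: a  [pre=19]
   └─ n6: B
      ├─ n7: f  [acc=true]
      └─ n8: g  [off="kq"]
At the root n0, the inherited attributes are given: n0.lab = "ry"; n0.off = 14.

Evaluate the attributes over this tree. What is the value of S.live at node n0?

1. n0.lab = "ry"  [given at root]
2. n0.off = 14  [given at root]
3. n1.acc = false  [terminal]
4. n2.lab = "nq"  ["nq"]
5. n2.off = 5  [len(S₀.lab) + 3]
6. n3.key = -8  [S.off - 13]
7. n4.tag = -4  [terminal]
8. n3.val = "rn"  ["rn"]
9. n5.pre = 19  [terminal]
10. n6.lim = true  [S.off > 4]
11. n6.pre = 29  [len(A.val) + 27]
12. n7.acc = true  [terminal]
13. n8.off = "kq"  [terminal]
14. n6.tag = true  [B.lim == true]
15. n2.live = -7  [S.off - 12]
16. n2.env = -9  [len(S.lab) - 11]
17. n0.live = -7  [if f.acc then S₁.env else S₁.live]
18. n0.env = 20  [(if f.acc then S₁.env else S₀.off) + 6]

-7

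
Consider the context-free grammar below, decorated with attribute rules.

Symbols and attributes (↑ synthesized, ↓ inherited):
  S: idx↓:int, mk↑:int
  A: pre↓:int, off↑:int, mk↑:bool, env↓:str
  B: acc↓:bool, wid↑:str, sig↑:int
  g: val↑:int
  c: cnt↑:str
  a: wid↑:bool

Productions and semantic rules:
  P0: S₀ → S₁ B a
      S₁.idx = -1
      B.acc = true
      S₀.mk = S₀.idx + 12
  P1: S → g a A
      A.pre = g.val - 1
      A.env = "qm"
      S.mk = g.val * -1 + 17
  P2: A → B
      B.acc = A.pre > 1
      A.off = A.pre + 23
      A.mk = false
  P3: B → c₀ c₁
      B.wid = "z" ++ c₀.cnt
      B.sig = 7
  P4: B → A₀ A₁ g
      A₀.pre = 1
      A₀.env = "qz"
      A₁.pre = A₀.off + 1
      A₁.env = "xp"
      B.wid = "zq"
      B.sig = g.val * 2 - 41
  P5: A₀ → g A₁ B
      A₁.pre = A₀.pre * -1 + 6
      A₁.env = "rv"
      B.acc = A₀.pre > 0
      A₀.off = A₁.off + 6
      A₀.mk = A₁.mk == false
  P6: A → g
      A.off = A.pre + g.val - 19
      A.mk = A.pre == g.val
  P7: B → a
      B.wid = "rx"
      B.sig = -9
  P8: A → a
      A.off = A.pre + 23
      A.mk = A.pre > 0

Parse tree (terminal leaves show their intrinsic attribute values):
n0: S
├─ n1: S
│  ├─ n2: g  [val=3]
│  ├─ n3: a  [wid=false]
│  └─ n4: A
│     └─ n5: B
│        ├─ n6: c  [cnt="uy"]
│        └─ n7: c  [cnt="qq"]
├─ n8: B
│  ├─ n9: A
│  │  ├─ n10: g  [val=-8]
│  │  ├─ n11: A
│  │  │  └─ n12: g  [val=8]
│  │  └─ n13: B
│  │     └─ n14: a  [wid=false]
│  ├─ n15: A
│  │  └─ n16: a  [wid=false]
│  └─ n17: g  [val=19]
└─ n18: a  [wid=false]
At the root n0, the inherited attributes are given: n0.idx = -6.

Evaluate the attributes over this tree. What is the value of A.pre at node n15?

1. n0.idx = -6  [given at root]
2. n1.idx = -1  [-1]
3. n2.val = 3  [terminal]
4. n3.wid = false  [terminal]
5. n4.pre = 2  [g.val - 1]
6. n4.env = "qm"  ["qm"]
7. n5.acc = true  [A.pre > 1]
8. n6.cnt = "uy"  [terminal]
9. n7.cnt = "qq"  [terminal]
10. n5.wid = "zuy"  ["z" ++ c₀.cnt]
11. n5.sig = 7  [7]
12. n4.off = 25  [A.pre + 23]
13. n4.mk = false  [false]
14. n1.mk = 14  [g.val * -1 + 17]
15. n8.acc = true  [true]
16. n9.pre = 1  [1]
17. n9.env = "qz"  ["qz"]
18. n10.val = -8  [terminal]
19. n11.pre = 5  [A₀.pre * -1 + 6]
20. n11.env = "rv"  ["rv"]
21. n12.val = 8  [terminal]
22. n11.off = -6  [A.pre + g.val - 19]
23. n11.mk = false  [A.pre == g.val]
24. n13.acc = true  [A₀.pre > 0]
25. n14.wid = false  [terminal]
26. n13.wid = "rx"  ["rx"]
27. n13.sig = -9  [-9]
28. n9.off = 0  [A₁.off + 6]
29. n9.mk = true  [A₁.mk == false]
30. n15.pre = 1  [A₀.off + 1]
31. n15.env = "xp"  ["xp"]
32. n16.wid = false  [terminal]
33. n15.off = 24  [A.pre + 23]
34. n15.mk = true  [A.pre > 0]
35. n17.val = 19  [terminal]
36. n8.wid = "zq"  ["zq"]
37. n8.sig = -3  [g.val * 2 - 41]
38. n18.wid = false  [terminal]
39. n0.mk = 6  [S₀.idx + 12]

1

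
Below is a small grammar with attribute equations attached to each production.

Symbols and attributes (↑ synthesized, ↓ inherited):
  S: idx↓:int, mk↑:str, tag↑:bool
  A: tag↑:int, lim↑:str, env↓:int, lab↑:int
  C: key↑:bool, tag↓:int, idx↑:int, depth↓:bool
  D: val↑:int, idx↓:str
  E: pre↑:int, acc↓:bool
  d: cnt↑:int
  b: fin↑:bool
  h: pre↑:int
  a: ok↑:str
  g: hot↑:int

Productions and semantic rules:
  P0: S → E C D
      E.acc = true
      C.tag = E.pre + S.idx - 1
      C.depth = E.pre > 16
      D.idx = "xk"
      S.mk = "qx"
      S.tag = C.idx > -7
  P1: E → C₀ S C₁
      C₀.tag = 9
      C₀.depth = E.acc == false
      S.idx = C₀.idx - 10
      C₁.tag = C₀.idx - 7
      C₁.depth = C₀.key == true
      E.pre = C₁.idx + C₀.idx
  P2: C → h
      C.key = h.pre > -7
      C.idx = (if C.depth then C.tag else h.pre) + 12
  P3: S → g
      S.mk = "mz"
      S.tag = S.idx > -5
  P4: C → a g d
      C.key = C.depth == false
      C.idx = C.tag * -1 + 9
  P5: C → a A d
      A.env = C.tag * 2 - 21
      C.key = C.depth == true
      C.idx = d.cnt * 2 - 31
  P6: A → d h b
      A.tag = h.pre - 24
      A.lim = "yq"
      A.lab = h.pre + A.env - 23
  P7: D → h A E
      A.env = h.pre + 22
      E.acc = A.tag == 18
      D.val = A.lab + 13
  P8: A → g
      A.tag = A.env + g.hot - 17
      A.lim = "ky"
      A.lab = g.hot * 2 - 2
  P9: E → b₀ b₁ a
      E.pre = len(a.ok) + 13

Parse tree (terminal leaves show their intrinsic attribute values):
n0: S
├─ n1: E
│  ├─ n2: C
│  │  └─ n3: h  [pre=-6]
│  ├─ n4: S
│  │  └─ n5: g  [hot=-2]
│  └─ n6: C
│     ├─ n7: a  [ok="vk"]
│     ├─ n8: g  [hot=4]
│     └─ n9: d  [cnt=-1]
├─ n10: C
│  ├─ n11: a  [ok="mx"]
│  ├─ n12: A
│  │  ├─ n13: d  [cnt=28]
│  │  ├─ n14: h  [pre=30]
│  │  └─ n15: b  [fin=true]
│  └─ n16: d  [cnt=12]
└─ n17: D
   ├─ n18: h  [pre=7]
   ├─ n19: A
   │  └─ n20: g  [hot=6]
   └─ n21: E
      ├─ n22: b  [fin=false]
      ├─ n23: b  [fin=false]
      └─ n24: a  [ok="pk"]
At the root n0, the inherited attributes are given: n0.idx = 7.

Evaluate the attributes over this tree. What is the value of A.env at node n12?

23

1. n0.idx = 7  [given at root]
2. n1.acc = true  [true]
3. n2.tag = 9  [9]
4. n2.depth = false  [E.acc == false]
5. n3.pre = -6  [terminal]
6. n2.key = true  [h.pre > -7]
7. n2.idx = 6  [(if C.depth then C.tag else h.pre) + 12]
8. n4.idx = -4  [C₀.idx - 10]
9. n5.hot = -2  [terminal]
10. n4.mk = "mz"  ["mz"]
11. n4.tag = true  [S.idx > -5]
12. n6.tag = -1  [C₀.idx - 7]
13. n6.depth = true  [C₀.key == true]
14. n7.ok = "vk"  [terminal]
15. n8.hot = 4  [terminal]
16. n9.cnt = -1  [terminal]
17. n6.key = false  [C.depth == false]
18. n6.idx = 10  [C.tag * -1 + 9]
19. n1.pre = 16  [C₁.idx + C₀.idx]
20. n10.tag = 22  [E.pre + S.idx - 1]
21. n10.depth = false  [E.pre > 16]
22. n11.ok = "mx"  [terminal]
23. n12.env = 23  [C.tag * 2 - 21]
24. n13.cnt = 28  [terminal]
25. n14.pre = 30  [terminal]
26. n15.fin = true  [terminal]
27. n12.tag = 6  [h.pre - 24]
28. n12.lim = "yq"  ["yq"]
29. n12.lab = 30  [h.pre + A.env - 23]
30. n16.cnt = 12  [terminal]
31. n10.key = false  [C.depth == true]
32. n10.idx = -7  [d.cnt * 2 - 31]
33. n17.idx = "xk"  ["xk"]
34. n18.pre = 7  [terminal]
35. n19.env = 29  [h.pre + 22]
36. n20.hot = 6  [terminal]
37. n19.tag = 18  [A.env + g.hot - 17]
38. n19.lim = "ky"  ["ky"]
39. n19.lab = 10  [g.hot * 2 - 2]
40. n21.acc = true  [A.tag == 18]
41. n22.fin = false  [terminal]
42. n23.fin = false  [terminal]
43. n24.ok = "pk"  [terminal]
44. n21.pre = 15  [len(a.ok) + 13]
45. n17.val = 23  [A.lab + 13]
46. n0.mk = "qx"  ["qx"]
47. n0.tag = false  [C.idx > -7]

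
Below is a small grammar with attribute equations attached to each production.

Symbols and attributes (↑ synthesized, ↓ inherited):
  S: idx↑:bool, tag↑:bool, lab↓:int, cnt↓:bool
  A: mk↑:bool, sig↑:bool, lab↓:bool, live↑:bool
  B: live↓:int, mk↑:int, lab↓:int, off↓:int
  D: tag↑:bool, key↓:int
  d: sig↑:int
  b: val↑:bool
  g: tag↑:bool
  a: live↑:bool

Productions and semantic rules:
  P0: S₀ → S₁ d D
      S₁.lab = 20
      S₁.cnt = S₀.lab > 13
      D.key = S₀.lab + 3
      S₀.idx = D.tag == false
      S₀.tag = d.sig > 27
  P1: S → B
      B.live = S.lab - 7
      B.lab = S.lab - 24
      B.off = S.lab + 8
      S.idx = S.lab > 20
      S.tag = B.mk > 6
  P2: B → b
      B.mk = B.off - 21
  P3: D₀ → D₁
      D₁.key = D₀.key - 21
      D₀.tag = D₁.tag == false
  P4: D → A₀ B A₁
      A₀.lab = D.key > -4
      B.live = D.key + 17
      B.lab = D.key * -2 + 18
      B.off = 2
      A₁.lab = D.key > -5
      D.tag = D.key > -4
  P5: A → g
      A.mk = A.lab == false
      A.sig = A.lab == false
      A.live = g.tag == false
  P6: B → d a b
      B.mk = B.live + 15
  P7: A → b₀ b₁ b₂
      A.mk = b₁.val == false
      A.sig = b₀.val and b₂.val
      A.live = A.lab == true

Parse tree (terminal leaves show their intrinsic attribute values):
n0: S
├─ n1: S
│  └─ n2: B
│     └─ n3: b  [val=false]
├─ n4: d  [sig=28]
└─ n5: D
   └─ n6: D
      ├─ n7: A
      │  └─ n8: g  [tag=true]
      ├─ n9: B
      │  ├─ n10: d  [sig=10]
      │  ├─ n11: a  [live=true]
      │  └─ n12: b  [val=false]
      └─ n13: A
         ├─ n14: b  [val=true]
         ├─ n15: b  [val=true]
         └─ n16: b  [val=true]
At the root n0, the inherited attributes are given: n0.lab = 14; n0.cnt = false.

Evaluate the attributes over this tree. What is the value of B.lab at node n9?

26

1. n0.lab = 14  [given at root]
2. n0.cnt = false  [given at root]
3. n1.lab = 20  [20]
4. n1.cnt = true  [S₀.lab > 13]
5. n2.live = 13  [S.lab - 7]
6. n2.lab = -4  [S.lab - 24]
7. n2.off = 28  [S.lab + 8]
8. n3.val = false  [terminal]
9. n2.mk = 7  [B.off - 21]
10. n1.idx = false  [S.lab > 20]
11. n1.tag = true  [B.mk > 6]
12. n4.sig = 28  [terminal]
13. n5.key = 17  [S₀.lab + 3]
14. n6.key = -4  [D₀.key - 21]
15. n7.lab = false  [D.key > -4]
16. n8.tag = true  [terminal]
17. n7.mk = true  [A.lab == false]
18. n7.sig = true  [A.lab == false]
19. n7.live = false  [g.tag == false]
20. n9.live = 13  [D.key + 17]
21. n9.lab = 26  [D.key * -2 + 18]
22. n9.off = 2  [2]
23. n10.sig = 10  [terminal]
24. n11.live = true  [terminal]
25. n12.val = false  [terminal]
26. n9.mk = 28  [B.live + 15]
27. n13.lab = true  [D.key > -5]
28. n14.val = true  [terminal]
29. n15.val = true  [terminal]
30. n16.val = true  [terminal]
31. n13.mk = false  [b₁.val == false]
32. n13.sig = true  [b₀.val and b₂.val]
33. n13.live = true  [A.lab == true]
34. n6.tag = false  [D.key > -4]
35. n5.tag = true  [D₁.tag == false]
36. n0.idx = false  [D.tag == false]
37. n0.tag = true  [d.sig > 27]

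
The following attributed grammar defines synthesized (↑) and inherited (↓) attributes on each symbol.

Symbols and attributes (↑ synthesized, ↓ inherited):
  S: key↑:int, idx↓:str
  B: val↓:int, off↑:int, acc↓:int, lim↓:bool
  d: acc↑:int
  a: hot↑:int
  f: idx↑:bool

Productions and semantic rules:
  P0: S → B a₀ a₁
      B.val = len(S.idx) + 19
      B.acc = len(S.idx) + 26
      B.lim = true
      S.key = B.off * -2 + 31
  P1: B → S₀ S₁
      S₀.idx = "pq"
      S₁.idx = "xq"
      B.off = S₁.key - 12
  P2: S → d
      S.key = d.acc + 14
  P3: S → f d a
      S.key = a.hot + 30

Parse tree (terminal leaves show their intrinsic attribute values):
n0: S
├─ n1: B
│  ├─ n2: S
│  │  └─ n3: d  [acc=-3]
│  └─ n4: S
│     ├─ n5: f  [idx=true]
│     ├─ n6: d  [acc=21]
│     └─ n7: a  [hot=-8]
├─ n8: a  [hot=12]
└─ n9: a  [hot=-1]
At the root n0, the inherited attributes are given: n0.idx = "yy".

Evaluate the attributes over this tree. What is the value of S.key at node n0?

11

1. n0.idx = "yy"  [given at root]
2. n1.val = 21  [len(S.idx) + 19]
3. n1.acc = 28  [len(S.idx) + 26]
4. n1.lim = true  [true]
5. n2.idx = "pq"  ["pq"]
6. n3.acc = -3  [terminal]
7. n2.key = 11  [d.acc + 14]
8. n4.idx = "xq"  ["xq"]
9. n5.idx = true  [terminal]
10. n6.acc = 21  [terminal]
11. n7.hot = -8  [terminal]
12. n4.key = 22  [a.hot + 30]
13. n1.off = 10  [S₁.key - 12]
14. n8.hot = 12  [terminal]
15. n9.hot = -1  [terminal]
16. n0.key = 11  [B.off * -2 + 31]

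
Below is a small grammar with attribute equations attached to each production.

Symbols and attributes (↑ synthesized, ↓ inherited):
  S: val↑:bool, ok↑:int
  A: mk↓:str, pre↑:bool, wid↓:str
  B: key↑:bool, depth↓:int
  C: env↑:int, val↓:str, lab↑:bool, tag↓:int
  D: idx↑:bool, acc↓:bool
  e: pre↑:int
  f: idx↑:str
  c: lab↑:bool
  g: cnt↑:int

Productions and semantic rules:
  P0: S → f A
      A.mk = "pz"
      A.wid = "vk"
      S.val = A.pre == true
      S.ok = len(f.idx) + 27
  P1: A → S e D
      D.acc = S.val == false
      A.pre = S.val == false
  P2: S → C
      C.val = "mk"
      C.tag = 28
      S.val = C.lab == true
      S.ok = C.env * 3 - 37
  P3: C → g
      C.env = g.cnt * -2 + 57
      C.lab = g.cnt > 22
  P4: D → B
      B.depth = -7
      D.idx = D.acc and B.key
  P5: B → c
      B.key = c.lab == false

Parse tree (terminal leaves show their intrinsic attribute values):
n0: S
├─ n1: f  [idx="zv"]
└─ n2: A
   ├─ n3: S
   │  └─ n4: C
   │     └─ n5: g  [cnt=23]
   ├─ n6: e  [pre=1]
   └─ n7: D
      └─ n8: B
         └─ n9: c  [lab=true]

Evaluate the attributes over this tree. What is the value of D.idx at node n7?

false

1. n1.idx = "zv"  [terminal]
2. n2.mk = "pz"  ["pz"]
3. n2.wid = "vk"  ["vk"]
4. n4.val = "mk"  ["mk"]
5. n4.tag = 28  [28]
6. n5.cnt = 23  [terminal]
7. n4.env = 11  [g.cnt * -2 + 57]
8. n4.lab = true  [g.cnt > 22]
9. n3.val = true  [C.lab == true]
10. n3.ok = -4  [C.env * 3 - 37]
11. n6.pre = 1  [terminal]
12. n7.acc = false  [S.val == false]
13. n8.depth = -7  [-7]
14. n9.lab = true  [terminal]
15. n8.key = false  [c.lab == false]
16. n7.idx = false  [D.acc and B.key]
17. n2.pre = false  [S.val == false]
18. n0.val = false  [A.pre == true]
19. n0.ok = 29  [len(f.idx) + 27]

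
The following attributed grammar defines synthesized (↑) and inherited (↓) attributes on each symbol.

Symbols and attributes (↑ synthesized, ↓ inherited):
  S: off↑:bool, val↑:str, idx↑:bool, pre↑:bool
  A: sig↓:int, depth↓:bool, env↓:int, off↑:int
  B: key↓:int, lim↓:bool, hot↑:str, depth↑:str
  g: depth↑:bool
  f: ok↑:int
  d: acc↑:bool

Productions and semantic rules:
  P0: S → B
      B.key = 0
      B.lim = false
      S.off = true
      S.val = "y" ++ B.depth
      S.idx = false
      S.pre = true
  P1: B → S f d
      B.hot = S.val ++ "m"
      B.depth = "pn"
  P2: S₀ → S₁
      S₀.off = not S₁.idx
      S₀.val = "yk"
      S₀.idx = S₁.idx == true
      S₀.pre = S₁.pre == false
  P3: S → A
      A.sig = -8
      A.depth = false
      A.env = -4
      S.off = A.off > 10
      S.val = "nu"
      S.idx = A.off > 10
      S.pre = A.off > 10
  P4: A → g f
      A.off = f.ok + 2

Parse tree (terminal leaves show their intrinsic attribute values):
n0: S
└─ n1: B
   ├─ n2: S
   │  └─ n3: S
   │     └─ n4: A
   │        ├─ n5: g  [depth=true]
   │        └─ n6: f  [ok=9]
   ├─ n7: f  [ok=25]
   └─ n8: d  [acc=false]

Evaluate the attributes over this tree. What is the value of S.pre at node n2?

false

1. n1.key = 0  [0]
2. n1.lim = false  [false]
3. n4.sig = -8  [-8]
4. n4.depth = false  [false]
5. n4.env = -4  [-4]
6. n5.depth = true  [terminal]
7. n6.ok = 9  [terminal]
8. n4.off = 11  [f.ok + 2]
9. n3.off = true  [A.off > 10]
10. n3.val = "nu"  ["nu"]
11. n3.idx = true  [A.off > 10]
12. n3.pre = true  [A.off > 10]
13. n2.off = false  [not S₁.idx]
14. n2.val = "yk"  ["yk"]
15. n2.idx = true  [S₁.idx == true]
16. n2.pre = false  [S₁.pre == false]
17. n7.ok = 25  [terminal]
18. n8.acc = false  [terminal]
19. n1.hot = "ykm"  [S.val ++ "m"]
20. n1.depth = "pn"  ["pn"]
21. n0.off = true  [true]
22. n0.val = "ypn"  ["y" ++ B.depth]
23. n0.idx = false  [false]
24. n0.pre = true  [true]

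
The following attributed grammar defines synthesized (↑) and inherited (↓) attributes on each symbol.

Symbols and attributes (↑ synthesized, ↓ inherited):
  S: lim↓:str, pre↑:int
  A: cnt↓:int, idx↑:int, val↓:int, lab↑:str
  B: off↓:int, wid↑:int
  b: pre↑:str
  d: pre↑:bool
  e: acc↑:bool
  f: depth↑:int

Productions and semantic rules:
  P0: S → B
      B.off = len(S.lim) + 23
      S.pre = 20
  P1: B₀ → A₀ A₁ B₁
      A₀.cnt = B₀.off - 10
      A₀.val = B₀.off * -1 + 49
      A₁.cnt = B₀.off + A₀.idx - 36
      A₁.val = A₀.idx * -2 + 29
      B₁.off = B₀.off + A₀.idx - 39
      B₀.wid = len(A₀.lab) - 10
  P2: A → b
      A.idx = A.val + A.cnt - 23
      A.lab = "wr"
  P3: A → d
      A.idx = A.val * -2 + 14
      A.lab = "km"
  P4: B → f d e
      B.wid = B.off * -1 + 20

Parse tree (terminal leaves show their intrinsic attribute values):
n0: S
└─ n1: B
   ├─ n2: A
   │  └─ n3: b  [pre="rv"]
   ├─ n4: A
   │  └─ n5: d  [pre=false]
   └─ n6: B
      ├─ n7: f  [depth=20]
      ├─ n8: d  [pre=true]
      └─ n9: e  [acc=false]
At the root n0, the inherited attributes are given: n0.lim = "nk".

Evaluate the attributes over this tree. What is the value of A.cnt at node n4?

1. n0.lim = "nk"  [given at root]
2. n1.off = 25  [len(S.lim) + 23]
3. n2.cnt = 15  [B₀.off - 10]
4. n2.val = 24  [B₀.off * -1 + 49]
5. n3.pre = "rv"  [terminal]
6. n2.idx = 16  [A.val + A.cnt - 23]
7. n2.lab = "wr"  ["wr"]
8. n4.cnt = 5  [B₀.off + A₀.idx - 36]
9. n4.val = -3  [A₀.idx * -2 + 29]
10. n5.pre = false  [terminal]
11. n4.idx = 20  [A.val * -2 + 14]
12. n4.lab = "km"  ["km"]
13. n6.off = 2  [B₀.off + A₀.idx - 39]
14. n7.depth = 20  [terminal]
15. n8.pre = true  [terminal]
16. n9.acc = false  [terminal]
17. n6.wid = 18  [B.off * -1 + 20]
18. n1.wid = -8  [len(A₀.lab) - 10]
19. n0.pre = 20  [20]

5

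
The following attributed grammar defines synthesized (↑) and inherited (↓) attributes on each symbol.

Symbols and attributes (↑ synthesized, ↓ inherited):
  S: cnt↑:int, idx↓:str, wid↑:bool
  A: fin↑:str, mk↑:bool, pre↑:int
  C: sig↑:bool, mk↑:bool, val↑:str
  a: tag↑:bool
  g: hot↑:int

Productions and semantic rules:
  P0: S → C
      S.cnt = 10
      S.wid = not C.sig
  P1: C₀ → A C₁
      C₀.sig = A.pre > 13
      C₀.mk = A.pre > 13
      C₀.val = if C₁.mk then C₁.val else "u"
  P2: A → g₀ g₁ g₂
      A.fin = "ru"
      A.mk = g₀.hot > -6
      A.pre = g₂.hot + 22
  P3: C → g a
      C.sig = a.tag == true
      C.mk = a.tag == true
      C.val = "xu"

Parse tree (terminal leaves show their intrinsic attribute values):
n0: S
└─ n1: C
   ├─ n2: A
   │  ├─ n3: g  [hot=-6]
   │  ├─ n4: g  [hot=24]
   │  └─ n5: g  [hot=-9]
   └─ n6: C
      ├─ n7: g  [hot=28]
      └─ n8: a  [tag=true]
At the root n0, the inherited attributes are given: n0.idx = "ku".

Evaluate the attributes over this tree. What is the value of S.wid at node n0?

1. n0.idx = "ku"  [given at root]
2. n3.hot = -6  [terminal]
3. n4.hot = 24  [terminal]
4. n5.hot = -9  [terminal]
5. n2.fin = "ru"  ["ru"]
6. n2.mk = false  [g₀.hot > -6]
7. n2.pre = 13  [g₂.hot + 22]
8. n7.hot = 28  [terminal]
9. n8.tag = true  [terminal]
10. n6.sig = true  [a.tag == true]
11. n6.mk = true  [a.tag == true]
12. n6.val = "xu"  ["xu"]
13. n1.sig = false  [A.pre > 13]
14. n1.mk = false  [A.pre > 13]
15. n1.val = "xu"  [if C₁.mk then C₁.val else "u"]
16. n0.cnt = 10  [10]
17. n0.wid = true  [not C.sig]

true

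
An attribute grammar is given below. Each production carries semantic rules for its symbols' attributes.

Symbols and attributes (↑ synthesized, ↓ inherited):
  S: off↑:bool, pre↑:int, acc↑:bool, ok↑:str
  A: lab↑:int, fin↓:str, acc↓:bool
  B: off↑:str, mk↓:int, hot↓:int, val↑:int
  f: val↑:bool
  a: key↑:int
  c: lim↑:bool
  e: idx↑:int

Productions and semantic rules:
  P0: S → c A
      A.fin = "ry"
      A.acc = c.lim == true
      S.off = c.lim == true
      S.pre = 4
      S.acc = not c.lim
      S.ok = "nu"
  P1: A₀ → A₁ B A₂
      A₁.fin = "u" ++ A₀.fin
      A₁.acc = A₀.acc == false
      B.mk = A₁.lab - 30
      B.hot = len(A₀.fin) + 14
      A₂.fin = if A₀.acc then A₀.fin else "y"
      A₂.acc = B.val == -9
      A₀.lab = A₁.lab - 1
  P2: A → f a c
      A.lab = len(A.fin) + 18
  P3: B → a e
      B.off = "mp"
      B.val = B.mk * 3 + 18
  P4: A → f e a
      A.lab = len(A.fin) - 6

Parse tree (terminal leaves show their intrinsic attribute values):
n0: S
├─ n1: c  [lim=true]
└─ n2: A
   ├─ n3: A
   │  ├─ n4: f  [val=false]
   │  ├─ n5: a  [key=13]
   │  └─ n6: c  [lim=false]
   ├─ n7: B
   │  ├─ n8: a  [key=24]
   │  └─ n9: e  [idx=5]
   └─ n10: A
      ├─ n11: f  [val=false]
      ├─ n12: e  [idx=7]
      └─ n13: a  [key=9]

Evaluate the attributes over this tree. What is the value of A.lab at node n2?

1. n1.lim = true  [terminal]
2. n2.fin = "ry"  ["ry"]
3. n2.acc = true  [c.lim == true]
4. n3.fin = "ury"  ["u" ++ A₀.fin]
5. n3.acc = false  [A₀.acc == false]
6. n4.val = false  [terminal]
7. n5.key = 13  [terminal]
8. n6.lim = false  [terminal]
9. n3.lab = 21  [len(A.fin) + 18]
10. n7.mk = -9  [A₁.lab - 30]
11. n7.hot = 16  [len(A₀.fin) + 14]
12. n8.key = 24  [terminal]
13. n9.idx = 5  [terminal]
14. n7.off = "mp"  ["mp"]
15. n7.val = -9  [B.mk * 3 + 18]
16. n10.fin = "ry"  [if A₀.acc then A₀.fin else "y"]
17. n10.acc = true  [B.val == -9]
18. n11.val = false  [terminal]
19. n12.idx = 7  [terminal]
20. n13.key = 9  [terminal]
21. n10.lab = -4  [len(A.fin) - 6]
22. n2.lab = 20  [A₁.lab - 1]
23. n0.off = true  [c.lim == true]
24. n0.pre = 4  [4]
25. n0.acc = false  [not c.lim]
26. n0.ok = "nu"  ["nu"]

20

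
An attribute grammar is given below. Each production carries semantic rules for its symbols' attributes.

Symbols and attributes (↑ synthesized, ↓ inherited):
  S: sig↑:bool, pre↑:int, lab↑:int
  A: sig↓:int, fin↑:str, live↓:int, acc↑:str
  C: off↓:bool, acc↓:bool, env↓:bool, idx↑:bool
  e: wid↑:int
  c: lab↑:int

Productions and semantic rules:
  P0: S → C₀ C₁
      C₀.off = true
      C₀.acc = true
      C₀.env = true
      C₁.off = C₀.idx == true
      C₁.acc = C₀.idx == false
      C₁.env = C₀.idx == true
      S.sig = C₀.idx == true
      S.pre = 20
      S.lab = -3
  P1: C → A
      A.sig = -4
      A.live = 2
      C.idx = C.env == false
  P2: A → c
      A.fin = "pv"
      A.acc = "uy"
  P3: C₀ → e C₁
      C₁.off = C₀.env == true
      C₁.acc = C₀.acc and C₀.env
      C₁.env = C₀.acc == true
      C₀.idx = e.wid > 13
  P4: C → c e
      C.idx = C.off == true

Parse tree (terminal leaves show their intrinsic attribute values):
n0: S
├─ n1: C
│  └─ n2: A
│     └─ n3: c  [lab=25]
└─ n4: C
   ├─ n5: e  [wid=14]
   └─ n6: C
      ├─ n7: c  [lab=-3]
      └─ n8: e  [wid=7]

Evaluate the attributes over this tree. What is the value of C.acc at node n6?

false

1. n1.off = true  [true]
2. n1.acc = true  [true]
3. n1.env = true  [true]
4. n2.sig = -4  [-4]
5. n2.live = 2  [2]
6. n3.lab = 25  [terminal]
7. n2.fin = "pv"  ["pv"]
8. n2.acc = "uy"  ["uy"]
9. n1.idx = false  [C.env == false]
10. n4.off = false  [C₀.idx == true]
11. n4.acc = true  [C₀.idx == false]
12. n4.env = false  [C₀.idx == true]
13. n5.wid = 14  [terminal]
14. n6.off = false  [C₀.env == true]
15. n6.acc = false  [C₀.acc and C₀.env]
16. n6.env = true  [C₀.acc == true]
17. n7.lab = -3  [terminal]
18. n8.wid = 7  [terminal]
19. n6.idx = false  [C.off == true]
20. n4.idx = true  [e.wid > 13]
21. n0.sig = false  [C₀.idx == true]
22. n0.pre = 20  [20]
23. n0.lab = -3  [-3]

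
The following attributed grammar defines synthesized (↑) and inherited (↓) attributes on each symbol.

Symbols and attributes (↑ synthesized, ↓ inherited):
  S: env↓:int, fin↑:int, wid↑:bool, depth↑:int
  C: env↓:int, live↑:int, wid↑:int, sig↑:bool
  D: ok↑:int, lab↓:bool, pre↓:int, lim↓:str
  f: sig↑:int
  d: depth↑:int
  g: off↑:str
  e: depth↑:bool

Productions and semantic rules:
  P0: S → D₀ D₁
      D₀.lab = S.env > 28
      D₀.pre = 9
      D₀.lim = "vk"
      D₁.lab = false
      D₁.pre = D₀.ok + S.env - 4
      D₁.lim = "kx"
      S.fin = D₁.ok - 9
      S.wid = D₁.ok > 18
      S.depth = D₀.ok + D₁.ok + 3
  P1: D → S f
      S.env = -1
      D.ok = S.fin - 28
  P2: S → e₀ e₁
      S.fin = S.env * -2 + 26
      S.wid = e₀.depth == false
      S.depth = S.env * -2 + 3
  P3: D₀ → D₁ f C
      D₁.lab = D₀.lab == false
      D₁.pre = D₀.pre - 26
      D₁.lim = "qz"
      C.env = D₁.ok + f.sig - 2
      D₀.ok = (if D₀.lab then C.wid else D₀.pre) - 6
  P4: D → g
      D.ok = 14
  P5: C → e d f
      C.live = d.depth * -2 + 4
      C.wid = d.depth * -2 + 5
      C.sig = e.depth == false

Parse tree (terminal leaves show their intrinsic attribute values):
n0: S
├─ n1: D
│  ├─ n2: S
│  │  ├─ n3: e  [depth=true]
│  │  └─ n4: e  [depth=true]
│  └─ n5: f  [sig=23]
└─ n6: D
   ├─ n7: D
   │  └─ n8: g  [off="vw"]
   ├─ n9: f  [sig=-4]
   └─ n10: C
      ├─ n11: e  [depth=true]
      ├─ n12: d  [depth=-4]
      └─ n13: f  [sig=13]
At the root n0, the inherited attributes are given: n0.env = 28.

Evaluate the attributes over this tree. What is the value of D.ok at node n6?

1. n0.env = 28  [given at root]
2. n1.lab = false  [S.env > 28]
3. n1.pre = 9  [9]
4. n1.lim = "vk"  ["vk"]
5. n2.env = -1  [-1]
6. n3.depth = true  [terminal]
7. n4.depth = true  [terminal]
8. n2.fin = 28  [S.env * -2 + 26]
9. n2.wid = false  [e₀.depth == false]
10. n2.depth = 5  [S.env * -2 + 3]
11. n5.sig = 23  [terminal]
12. n1.ok = 0  [S.fin - 28]
13. n6.lab = false  [false]
14. n6.pre = 24  [D₀.ok + S.env - 4]
15. n6.lim = "kx"  ["kx"]
16. n7.lab = true  [D₀.lab == false]
17. n7.pre = -2  [D₀.pre - 26]
18. n7.lim = "qz"  ["qz"]
19. n8.off = "vw"  [terminal]
20. n7.ok = 14  [14]
21. n9.sig = -4  [terminal]
22. n10.env = 8  [D₁.ok + f.sig - 2]
23. n11.depth = true  [terminal]
24. n12.depth = -4  [terminal]
25. n13.sig = 13  [terminal]
26. n10.live = 12  [d.depth * -2 + 4]
27. n10.wid = 13  [d.depth * -2 + 5]
28. n10.sig = false  [e.depth == false]
29. n6.ok = 18  [(if D₀.lab then C.wid else D₀.pre) - 6]
30. n0.fin = 9  [D₁.ok - 9]
31. n0.wid = false  [D₁.ok > 18]
32. n0.depth = 21  [D₀.ok + D₁.ok + 3]

18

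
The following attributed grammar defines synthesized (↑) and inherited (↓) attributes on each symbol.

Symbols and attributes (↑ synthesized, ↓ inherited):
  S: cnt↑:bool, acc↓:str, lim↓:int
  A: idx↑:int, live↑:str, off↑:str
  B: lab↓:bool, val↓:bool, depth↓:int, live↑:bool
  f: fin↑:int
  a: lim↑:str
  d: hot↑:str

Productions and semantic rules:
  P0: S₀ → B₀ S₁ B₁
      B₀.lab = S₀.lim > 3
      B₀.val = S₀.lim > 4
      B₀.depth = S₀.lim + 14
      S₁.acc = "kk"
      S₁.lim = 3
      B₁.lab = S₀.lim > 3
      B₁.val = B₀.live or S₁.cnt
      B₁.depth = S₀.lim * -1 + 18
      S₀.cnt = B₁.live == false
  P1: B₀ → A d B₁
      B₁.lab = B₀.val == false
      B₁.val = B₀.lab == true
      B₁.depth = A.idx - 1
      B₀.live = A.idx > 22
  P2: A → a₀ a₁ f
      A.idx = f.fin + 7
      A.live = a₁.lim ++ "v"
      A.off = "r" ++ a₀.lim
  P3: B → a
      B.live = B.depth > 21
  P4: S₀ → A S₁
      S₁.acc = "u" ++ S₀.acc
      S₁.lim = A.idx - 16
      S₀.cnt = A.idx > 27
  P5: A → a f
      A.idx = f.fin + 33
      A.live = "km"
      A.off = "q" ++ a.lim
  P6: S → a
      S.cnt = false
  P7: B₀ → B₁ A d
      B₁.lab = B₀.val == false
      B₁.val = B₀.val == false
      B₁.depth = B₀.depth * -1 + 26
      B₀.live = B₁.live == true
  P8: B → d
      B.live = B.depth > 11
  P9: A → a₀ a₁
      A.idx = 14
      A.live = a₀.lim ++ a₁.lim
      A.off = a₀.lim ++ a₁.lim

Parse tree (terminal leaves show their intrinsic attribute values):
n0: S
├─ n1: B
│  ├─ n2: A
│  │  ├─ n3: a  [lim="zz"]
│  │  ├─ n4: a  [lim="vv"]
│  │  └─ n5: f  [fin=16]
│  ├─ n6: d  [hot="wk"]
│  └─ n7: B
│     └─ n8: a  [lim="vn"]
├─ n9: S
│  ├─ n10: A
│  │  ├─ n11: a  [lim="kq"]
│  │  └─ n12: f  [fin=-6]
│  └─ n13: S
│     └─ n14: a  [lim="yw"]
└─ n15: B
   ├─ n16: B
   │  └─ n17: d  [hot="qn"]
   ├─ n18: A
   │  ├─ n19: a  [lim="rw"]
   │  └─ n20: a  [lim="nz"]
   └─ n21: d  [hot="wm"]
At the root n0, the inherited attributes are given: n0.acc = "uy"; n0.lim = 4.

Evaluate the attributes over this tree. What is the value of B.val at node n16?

false

1. n0.acc = "uy"  [given at root]
2. n0.lim = 4  [given at root]
3. n1.lab = true  [S₀.lim > 3]
4. n1.val = false  [S₀.lim > 4]
5. n1.depth = 18  [S₀.lim + 14]
6. n3.lim = "zz"  [terminal]
7. n4.lim = "vv"  [terminal]
8. n5.fin = 16  [terminal]
9. n2.idx = 23  [f.fin + 7]
10. n2.live = "vvv"  [a₁.lim ++ "v"]
11. n2.off = "rzz"  ["r" ++ a₀.lim]
12. n6.hot = "wk"  [terminal]
13. n7.lab = true  [B₀.val == false]
14. n7.val = true  [B₀.lab == true]
15. n7.depth = 22  [A.idx - 1]
16. n8.lim = "vn"  [terminal]
17. n7.live = true  [B.depth > 21]
18. n1.live = true  [A.idx > 22]
19. n9.acc = "kk"  ["kk"]
20. n9.lim = 3  [3]
21. n11.lim = "kq"  [terminal]
22. n12.fin = -6  [terminal]
23. n10.idx = 27  [f.fin + 33]
24. n10.live = "km"  ["km"]
25. n10.off = "qkq"  ["q" ++ a.lim]
26. n13.acc = "ukk"  ["u" ++ S₀.acc]
27. n13.lim = 11  [A.idx - 16]
28. n14.lim = "yw"  [terminal]
29. n13.cnt = false  [false]
30. n9.cnt = false  [A.idx > 27]
31. n15.lab = true  [S₀.lim > 3]
32. n15.val = true  [B₀.live or S₁.cnt]
33. n15.depth = 14  [S₀.lim * -1 + 18]
34. n16.lab = false  [B₀.val == false]
35. n16.val = false  [B₀.val == false]
36. n16.depth = 12  [B₀.depth * -1 + 26]
37. n17.hot = "qn"  [terminal]
38. n16.live = true  [B.depth > 11]
39. n19.lim = "rw"  [terminal]
40. n20.lim = "nz"  [terminal]
41. n18.idx = 14  [14]
42. n18.live = "rwnz"  [a₀.lim ++ a₁.lim]
43. n18.off = "rwnz"  [a₀.lim ++ a₁.lim]
44. n21.hot = "wm"  [terminal]
45. n15.live = true  [B₁.live == true]
46. n0.cnt = false  [B₁.live == false]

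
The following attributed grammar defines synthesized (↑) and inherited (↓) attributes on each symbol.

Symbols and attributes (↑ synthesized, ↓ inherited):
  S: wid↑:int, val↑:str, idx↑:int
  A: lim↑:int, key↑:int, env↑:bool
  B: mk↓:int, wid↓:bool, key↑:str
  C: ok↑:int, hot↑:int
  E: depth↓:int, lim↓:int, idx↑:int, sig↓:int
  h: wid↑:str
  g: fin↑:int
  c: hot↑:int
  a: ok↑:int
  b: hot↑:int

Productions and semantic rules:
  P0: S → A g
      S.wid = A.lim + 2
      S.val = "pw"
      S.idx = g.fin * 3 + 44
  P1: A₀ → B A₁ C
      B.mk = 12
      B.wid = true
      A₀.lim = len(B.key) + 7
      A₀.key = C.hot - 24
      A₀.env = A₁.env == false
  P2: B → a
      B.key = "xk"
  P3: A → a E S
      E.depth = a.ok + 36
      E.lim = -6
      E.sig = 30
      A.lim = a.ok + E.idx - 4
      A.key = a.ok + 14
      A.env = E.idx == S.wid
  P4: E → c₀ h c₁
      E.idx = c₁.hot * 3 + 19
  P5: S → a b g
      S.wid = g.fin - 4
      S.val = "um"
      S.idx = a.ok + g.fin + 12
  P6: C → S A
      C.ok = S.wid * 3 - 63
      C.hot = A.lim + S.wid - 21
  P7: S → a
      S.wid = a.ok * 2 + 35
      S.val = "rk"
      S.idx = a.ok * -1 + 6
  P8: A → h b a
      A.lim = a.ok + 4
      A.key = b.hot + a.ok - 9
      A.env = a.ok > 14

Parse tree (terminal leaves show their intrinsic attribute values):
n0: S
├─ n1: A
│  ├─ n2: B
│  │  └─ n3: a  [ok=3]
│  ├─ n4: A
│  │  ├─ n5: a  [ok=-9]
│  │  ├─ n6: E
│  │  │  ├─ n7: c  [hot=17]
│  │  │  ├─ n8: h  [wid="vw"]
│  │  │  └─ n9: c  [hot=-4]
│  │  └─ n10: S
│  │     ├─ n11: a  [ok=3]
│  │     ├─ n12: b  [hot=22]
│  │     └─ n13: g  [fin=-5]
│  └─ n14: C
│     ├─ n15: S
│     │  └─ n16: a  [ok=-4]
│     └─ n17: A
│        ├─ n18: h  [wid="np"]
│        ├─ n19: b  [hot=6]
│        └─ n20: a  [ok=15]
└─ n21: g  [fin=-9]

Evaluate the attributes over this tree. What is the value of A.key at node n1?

1

1. n2.mk = 12  [12]
2. n2.wid = true  [true]
3. n3.ok = 3  [terminal]
4. n2.key = "xk"  ["xk"]
5. n5.ok = -9  [terminal]
6. n6.depth = 27  [a.ok + 36]
7. n6.lim = -6  [-6]
8. n6.sig = 30  [30]
9. n7.hot = 17  [terminal]
10. n8.wid = "vw"  [terminal]
11. n9.hot = -4  [terminal]
12. n6.idx = 7  [c₁.hot * 3 + 19]
13. n11.ok = 3  [terminal]
14. n12.hot = 22  [terminal]
15. n13.fin = -5  [terminal]
16. n10.wid = -9  [g.fin - 4]
17. n10.val = "um"  ["um"]
18. n10.idx = 10  [a.ok + g.fin + 12]
19. n4.lim = -6  [a.ok + E.idx - 4]
20. n4.key = 5  [a.ok + 14]
21. n4.env = false  [E.idx == S.wid]
22. n16.ok = -4  [terminal]
23. n15.wid = 27  [a.ok * 2 + 35]
24. n15.val = "rk"  ["rk"]
25. n15.idx = 10  [a.ok * -1 + 6]
26. n18.wid = "np"  [terminal]
27. n19.hot = 6  [terminal]
28. n20.ok = 15  [terminal]
29. n17.lim = 19  [a.ok + 4]
30. n17.key = 12  [b.hot + a.ok - 9]
31. n17.env = true  [a.ok > 14]
32. n14.ok = 18  [S.wid * 3 - 63]
33. n14.hot = 25  [A.lim + S.wid - 21]
34. n1.lim = 9  [len(B.key) + 7]
35. n1.key = 1  [C.hot - 24]
36. n1.env = true  [A₁.env == false]
37. n21.fin = -9  [terminal]
38. n0.wid = 11  [A.lim + 2]
39. n0.val = "pw"  ["pw"]
40. n0.idx = 17  [g.fin * 3 + 44]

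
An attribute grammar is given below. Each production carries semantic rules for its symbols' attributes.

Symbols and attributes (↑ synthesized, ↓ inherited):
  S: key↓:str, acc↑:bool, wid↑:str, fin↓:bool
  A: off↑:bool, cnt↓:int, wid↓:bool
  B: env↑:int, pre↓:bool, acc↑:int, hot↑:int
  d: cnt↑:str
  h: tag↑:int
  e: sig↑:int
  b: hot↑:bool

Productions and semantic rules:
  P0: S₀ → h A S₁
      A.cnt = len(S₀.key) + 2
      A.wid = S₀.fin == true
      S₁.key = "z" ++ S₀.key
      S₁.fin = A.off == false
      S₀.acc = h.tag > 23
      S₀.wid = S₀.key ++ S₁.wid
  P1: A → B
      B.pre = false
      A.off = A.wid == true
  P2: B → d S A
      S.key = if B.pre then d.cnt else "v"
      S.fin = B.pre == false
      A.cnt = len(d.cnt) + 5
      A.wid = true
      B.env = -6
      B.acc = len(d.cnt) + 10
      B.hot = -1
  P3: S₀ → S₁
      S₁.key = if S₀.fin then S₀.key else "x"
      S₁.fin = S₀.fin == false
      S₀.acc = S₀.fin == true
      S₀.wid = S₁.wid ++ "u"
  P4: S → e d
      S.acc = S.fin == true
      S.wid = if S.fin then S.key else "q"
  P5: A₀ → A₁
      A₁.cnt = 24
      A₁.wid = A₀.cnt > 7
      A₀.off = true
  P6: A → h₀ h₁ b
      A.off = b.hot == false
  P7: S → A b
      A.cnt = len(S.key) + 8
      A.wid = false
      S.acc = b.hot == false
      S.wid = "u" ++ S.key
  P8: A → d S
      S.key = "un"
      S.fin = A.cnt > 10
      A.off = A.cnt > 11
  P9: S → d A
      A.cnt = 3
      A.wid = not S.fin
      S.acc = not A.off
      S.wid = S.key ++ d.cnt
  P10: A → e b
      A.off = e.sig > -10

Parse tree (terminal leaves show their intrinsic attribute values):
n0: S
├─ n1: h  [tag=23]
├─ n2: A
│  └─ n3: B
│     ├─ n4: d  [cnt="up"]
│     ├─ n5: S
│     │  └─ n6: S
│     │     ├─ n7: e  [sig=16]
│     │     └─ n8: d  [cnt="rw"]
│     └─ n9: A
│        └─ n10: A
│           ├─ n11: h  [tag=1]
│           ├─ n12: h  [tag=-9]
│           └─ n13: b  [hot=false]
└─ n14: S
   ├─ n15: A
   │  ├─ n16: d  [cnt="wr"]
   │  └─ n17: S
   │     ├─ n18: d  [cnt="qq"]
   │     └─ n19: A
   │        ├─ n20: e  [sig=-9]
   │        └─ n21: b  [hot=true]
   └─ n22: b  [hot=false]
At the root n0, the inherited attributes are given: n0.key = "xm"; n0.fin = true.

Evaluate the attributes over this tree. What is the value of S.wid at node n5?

"qu"

1. n0.key = "xm"  [given at root]
2. n0.fin = true  [given at root]
3. n1.tag = 23  [terminal]
4. n2.cnt = 4  [len(S₀.key) + 2]
5. n2.wid = true  [S₀.fin == true]
6. n3.pre = false  [false]
7. n4.cnt = "up"  [terminal]
8. n5.key = "v"  [if B.pre then d.cnt else "v"]
9. n5.fin = true  [B.pre == false]
10. n6.key = "v"  [if S₀.fin then S₀.key else "x"]
11. n6.fin = false  [S₀.fin == false]
12. n7.sig = 16  [terminal]
13. n8.cnt = "rw"  [terminal]
14. n6.acc = false  [S.fin == true]
15. n6.wid = "q"  [if S.fin then S.key else "q"]
16. n5.acc = true  [S₀.fin == true]
17. n5.wid = "qu"  [S₁.wid ++ "u"]
18. n9.cnt = 7  [len(d.cnt) + 5]
19. n9.wid = true  [true]
20. n10.cnt = 24  [24]
21. n10.wid = false  [A₀.cnt > 7]
22. n11.tag = 1  [terminal]
23. n12.tag = -9  [terminal]
24. n13.hot = false  [terminal]
25. n10.off = true  [b.hot == false]
26. n9.off = true  [true]
27. n3.env = -6  [-6]
28. n3.acc = 12  [len(d.cnt) + 10]
29. n3.hot = -1  [-1]
30. n2.off = true  [A.wid == true]
31. n14.key = "zxm"  ["z" ++ S₀.key]
32. n14.fin = false  [A.off == false]
33. n15.cnt = 11  [len(S.key) + 8]
34. n15.wid = false  [false]
35. n16.cnt = "wr"  [terminal]
36. n17.key = "un"  ["un"]
37. n17.fin = true  [A.cnt > 10]
38. n18.cnt = "qq"  [terminal]
39. n19.cnt = 3  [3]
40. n19.wid = false  [not S.fin]
41. n20.sig = -9  [terminal]
42. n21.hot = true  [terminal]
43. n19.off = true  [e.sig > -10]
44. n17.acc = false  [not A.off]
45. n17.wid = "unqq"  [S.key ++ d.cnt]
46. n15.off = false  [A.cnt > 11]
47. n22.hot = false  [terminal]
48. n14.acc = true  [b.hot == false]
49. n14.wid = "uzxm"  ["u" ++ S.key]
50. n0.acc = false  [h.tag > 23]
51. n0.wid = "xmuzxm"  [S₀.key ++ S₁.wid]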